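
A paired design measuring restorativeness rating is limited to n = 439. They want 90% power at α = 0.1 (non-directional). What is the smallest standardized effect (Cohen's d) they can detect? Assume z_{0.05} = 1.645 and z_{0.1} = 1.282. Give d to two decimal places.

d_min ≈ 0.14

For a single sample (or paired design) of n = 439: d_min = (z_{α/2} + z_β)/√n.
z-sum = 1.645 + 1.282 = 2.927.
d_min = 2.927 / √439 = 2.927 / 20.952 = 0.140.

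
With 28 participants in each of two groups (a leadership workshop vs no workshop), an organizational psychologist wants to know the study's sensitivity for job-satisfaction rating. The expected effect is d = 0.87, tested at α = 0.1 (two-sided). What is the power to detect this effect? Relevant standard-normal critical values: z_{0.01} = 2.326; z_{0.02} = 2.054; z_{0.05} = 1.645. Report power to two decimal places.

For two equal groups, power = Φ(d·√(n/2) − z_{α/2}).
d·√(n/2) = 0.87 × √(28/2) = 0.87 × 3.742 = 3.255.
z_β = 3.255 − 1.645 = 1.610.
Power = Φ(1.610) = 0.946.

power ≈ 0.95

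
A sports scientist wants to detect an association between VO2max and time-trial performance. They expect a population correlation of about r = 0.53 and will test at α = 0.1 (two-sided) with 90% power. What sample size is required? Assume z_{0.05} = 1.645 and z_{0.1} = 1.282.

n = 28

Fisher's z: C = ½·ln((1+r)/(1−r)) = ½·ln(3.2553) = 0.5901.
n = ((z_{α/2} + z_β)/C)² + 3.
(1.645 + 1.282) / 0.5901 = 2.927 / 0.5901 = 4.960.
n = 4.960² + 3 = 24.60 + 3 = 27.6.
Round up.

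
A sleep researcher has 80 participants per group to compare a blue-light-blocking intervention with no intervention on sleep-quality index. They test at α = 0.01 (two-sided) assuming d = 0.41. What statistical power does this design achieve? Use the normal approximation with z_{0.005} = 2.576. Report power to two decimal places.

power ≈ 0.51

For two equal groups, power = Φ(d·√(n/2) − z_{α/2}).
d·√(n/2) = 0.41 × √(80/2) = 0.41 × 6.325 = 2.593.
z_β = 2.593 − 2.576 = 0.017.
Power = Φ(0.017) = 0.507.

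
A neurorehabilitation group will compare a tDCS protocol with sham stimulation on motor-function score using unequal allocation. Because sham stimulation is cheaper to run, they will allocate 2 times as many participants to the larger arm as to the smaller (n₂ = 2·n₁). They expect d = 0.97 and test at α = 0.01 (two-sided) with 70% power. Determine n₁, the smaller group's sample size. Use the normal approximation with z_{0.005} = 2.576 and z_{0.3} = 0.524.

n₁ = 16

With allocation ratio k = n₂/n₁ = 2, Var(x̄₁−x̄₂) = σ²(1/n₁ + 1/(k·n₁)) = σ²·(k+1)/(k·n₁).
So n₁ = (1 + 1/k)·((z_{α/2} + z_β)/d)² = 1.500 × (3.100/0.97)².
n₁ = 1.500 × 10.21 = 15.3.
Round up: n₁ = 16, giving n₂ = 2 × 16 = 32.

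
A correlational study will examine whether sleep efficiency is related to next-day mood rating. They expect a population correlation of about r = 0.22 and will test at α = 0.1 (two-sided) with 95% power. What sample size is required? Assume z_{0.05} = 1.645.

n = 220

Fisher's z: C = ½·ln((1+r)/(1−r)) = ½·ln(1.5641) = 0.2237.
n = ((z_{α/2} + z_β)/C)² + 3.
(1.645 + 1.645) / 0.2237 = 3.290 / 0.2237 = 14.707.
n = 14.707² + 3 = 216.30 + 3 = 219.3.
Round up.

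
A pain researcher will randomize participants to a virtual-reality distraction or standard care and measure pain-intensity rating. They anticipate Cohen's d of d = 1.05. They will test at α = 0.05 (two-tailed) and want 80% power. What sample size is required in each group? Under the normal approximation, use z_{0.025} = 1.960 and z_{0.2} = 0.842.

For two independent groups with equal n: n = 2·((z_{α/2} + z_β) / d)².
z_{α/2} + z_β = 1.960 + 0.842 = 2.802.
n = 2 × (2.802 / 1.05)² = 2 × 2.669² = 2 × 7.12 = 14.2.
Round up to the next whole participant.

n = 15 per group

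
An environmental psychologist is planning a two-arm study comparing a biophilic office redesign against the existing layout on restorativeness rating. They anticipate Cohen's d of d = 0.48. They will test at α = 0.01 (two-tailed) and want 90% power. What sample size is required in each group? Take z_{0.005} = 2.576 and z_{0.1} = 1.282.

For two independent groups with equal n: n = 2·((z_{α/2} + z_β) / d)².
z_{α/2} + z_β = 2.576 + 1.282 = 3.858.
n = 2 × (3.858 / 0.48)² = 2 × 8.037² = 2 × 64.60 = 129.2.
Round up to the next whole participant.

n = 130 per group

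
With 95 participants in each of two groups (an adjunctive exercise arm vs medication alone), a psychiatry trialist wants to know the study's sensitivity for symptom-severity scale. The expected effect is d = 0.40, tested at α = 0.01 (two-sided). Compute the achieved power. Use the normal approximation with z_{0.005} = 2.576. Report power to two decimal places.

For two equal groups, power = Φ(d·√(n/2) − z_{α/2}).
d·√(n/2) = 0.40 × √(95/2) = 0.40 × 6.892 = 2.757.
z_β = 2.757 − 2.576 = 0.181.
Power = Φ(0.181) = 0.572.

power ≈ 0.57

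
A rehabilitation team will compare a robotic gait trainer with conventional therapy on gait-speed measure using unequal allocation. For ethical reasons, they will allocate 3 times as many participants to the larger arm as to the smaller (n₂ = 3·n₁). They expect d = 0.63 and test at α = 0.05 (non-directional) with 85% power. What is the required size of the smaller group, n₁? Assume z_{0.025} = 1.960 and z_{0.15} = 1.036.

n₁ = 31

With allocation ratio k = n₂/n₁ = 3, Var(x̄₁−x̄₂) = σ²(1/n₁ + 1/(k·n₁)) = σ²·(k+1)/(k·n₁).
So n₁ = (1 + 1/k)·((z_{α/2} + z_β)/d)² = 1.333 × (2.996/0.63)².
n₁ = 1.333 × 22.62 = 30.2.
Round up: n₁ = 31, giving n₂ = 3 × 31 = 93.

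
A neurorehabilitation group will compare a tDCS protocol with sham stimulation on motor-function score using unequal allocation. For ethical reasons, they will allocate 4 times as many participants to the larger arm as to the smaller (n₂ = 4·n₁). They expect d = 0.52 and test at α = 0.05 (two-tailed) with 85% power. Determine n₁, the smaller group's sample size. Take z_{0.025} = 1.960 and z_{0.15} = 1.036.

With allocation ratio k = n₂/n₁ = 4, Var(x̄₁−x̄₂) = σ²(1/n₁ + 1/(k·n₁)) = σ²·(k+1)/(k·n₁).
So n₁ = (1 + 1/k)·((z_{α/2} + z_β)/d)² = 1.250 × (2.996/0.52)².
n₁ = 1.250 × 33.20 = 41.5.
Round up: n₁ = 42, giving n₂ = 4 × 42 = 168.

n₁ = 42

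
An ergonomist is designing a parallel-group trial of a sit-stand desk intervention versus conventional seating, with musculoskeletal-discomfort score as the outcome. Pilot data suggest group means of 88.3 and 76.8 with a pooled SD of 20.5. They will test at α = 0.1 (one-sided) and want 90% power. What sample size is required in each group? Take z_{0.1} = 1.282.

n = 42 per group

Cohen's d = |M₁ − M₂| / SD_pooled = |88.3 − 76.8| / 20.5 = 11.5 / 20.5 = 0.561.
For two independent groups with equal n: n = 2·((z_{α} + z_β) / d)².
z_{α} + z_β = 1.282 + 1.282 = 2.564.
n = 2 × (2.564 / 0.561)² = 2 × 4.570² = 2 × 20.89 = 41.8.
Round up to the next whole participant.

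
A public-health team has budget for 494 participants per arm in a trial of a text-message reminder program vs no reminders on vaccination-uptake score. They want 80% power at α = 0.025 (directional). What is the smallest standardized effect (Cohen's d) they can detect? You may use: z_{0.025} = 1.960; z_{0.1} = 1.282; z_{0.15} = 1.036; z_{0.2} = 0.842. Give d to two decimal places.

For two independent groups of n = 494 each: d_min = (z_{α} + z_β)·√(2/n).
z-sum = 1.960 + 0.842 = 2.802.
d_min = 2.802 × √(2/494) = 2.802 × 0.0636 = 0.178.

d_min ≈ 0.18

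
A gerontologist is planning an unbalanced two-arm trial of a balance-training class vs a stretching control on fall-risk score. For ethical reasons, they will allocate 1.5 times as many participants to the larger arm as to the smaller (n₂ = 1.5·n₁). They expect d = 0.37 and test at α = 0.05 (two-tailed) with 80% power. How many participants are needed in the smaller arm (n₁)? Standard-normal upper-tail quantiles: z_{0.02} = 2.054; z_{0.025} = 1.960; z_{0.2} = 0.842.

With allocation ratio k = n₂/n₁ = 1.5, Var(x̄₁−x̄₂) = σ²(1/n₁ + 1/(k·n₁)) = σ²·(k+1)/(k·n₁).
So n₁ = (1 + 1/k)·((z_{α/2} + z_β)/d)² = 1.667 × (2.802/0.37)².
n₁ = 1.667 × 57.35 = 95.6.
Round up: n₁ = 96, giving n₂ = 1.5 × 96 = 144.

n₁ = 96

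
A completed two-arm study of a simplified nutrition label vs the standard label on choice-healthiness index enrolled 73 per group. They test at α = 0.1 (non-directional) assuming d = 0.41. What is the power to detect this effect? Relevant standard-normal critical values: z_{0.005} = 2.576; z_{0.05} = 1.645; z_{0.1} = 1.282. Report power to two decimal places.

power ≈ 0.80

For two equal groups, power = Φ(d·√(n/2) − z_{α/2}).
d·√(n/2) = 0.41 × √(73/2) = 0.41 × 6.042 = 2.477.
z_β = 2.477 − 1.645 = 0.832.
Power = Φ(0.832) = 0.797.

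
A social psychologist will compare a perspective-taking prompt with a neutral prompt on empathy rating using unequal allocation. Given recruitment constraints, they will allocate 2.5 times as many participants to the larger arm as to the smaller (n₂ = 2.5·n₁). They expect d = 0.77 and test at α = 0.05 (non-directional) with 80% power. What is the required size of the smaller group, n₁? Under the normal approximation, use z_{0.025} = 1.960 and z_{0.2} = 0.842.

n₁ = 19

With allocation ratio k = n₂/n₁ = 2.5, Var(x̄₁−x̄₂) = σ²(1/n₁ + 1/(k·n₁)) = σ²·(k+1)/(k·n₁).
So n₁ = (1 + 1/k)·((z_{α/2} + z_β)/d)² = 1.400 × (2.802/0.77)².
n₁ = 1.400 × 13.24 = 18.5.
Round up: n₁ = 19, giving n₂ = ⌈2.5 × 19⌉ = ⌈47.5⌉ = 48.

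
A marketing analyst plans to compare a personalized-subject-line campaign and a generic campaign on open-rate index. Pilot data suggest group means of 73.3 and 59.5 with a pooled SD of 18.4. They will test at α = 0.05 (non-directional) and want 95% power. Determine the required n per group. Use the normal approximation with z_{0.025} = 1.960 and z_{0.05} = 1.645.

n = 47 per group

Cohen's d = |M₁ − M₂| / SD_pooled = |73.3 − 59.5| / 18.4 = 13.8 / 18.4 = 0.750.
For two independent groups with equal n: n = 2·((z_{α/2} + z_β) / d)².
z_{α/2} + z_β = 1.960 + 1.645 = 3.605.
n = 2 × (3.605 / 0.750)² = 2 × 4.807² = 2 × 23.10 = 46.2.
Round up to the next whole participant.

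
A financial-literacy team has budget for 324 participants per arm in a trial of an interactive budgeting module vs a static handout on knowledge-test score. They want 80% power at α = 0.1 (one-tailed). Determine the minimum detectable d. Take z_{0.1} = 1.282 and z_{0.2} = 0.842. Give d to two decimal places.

d_min ≈ 0.17

For two independent groups of n = 324 each: d_min = (z_{α} + z_β)·√(2/n).
z-sum = 1.282 + 0.842 = 2.124.
d_min = 2.124 × √(2/324) = 2.124 × 0.0786 = 0.167.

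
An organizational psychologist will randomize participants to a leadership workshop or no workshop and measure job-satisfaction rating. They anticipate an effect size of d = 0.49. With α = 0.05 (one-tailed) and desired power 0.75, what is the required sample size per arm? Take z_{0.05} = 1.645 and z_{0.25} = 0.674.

n = 45 per group

For two independent groups with equal n: n = 2·((z_{α} + z_β) / d)².
z_{α} + z_β = 1.645 + 0.674 = 2.319.
n = 2 × (2.319 / 0.49)² = 2 × 4.733² = 2 × 22.40 = 44.8.
Round up to the next whole participant.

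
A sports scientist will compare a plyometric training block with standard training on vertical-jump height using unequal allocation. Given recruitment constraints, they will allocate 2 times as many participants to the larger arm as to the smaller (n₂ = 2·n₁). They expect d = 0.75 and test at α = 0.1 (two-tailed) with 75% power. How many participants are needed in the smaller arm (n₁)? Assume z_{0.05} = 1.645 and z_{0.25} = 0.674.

With allocation ratio k = n₂/n₁ = 2, Var(x̄₁−x̄₂) = σ²(1/n₁ + 1/(k·n₁)) = σ²·(k+1)/(k·n₁).
So n₁ = (1 + 1/k)·((z_{α/2} + z_β)/d)² = 1.500 × (2.319/0.75)².
n₁ = 1.500 × 9.56 = 14.3.
Round up: n₁ = 15, giving n₂ = 2 × 15 = 30.

n₁ = 15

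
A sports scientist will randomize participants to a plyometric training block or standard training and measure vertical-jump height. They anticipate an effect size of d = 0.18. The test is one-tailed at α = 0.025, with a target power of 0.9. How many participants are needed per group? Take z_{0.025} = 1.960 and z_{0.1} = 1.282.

For two independent groups with equal n: n = 2·((z_{α} + z_β) / d)².
z_{α} + z_β = 1.960 + 1.282 = 3.242.
n = 2 × (3.242 / 0.18)² = 2 × 18.011² = 2 × 324.40 = 648.8.
Round up to the next whole participant.

n = 649 per group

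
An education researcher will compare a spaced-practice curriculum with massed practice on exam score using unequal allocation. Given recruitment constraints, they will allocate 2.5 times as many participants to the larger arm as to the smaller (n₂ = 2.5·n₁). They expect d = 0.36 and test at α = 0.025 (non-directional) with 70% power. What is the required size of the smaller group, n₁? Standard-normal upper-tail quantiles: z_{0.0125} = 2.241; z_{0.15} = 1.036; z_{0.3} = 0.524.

With allocation ratio k = n₂/n₁ = 2.5, Var(x̄₁−x̄₂) = σ²(1/n₁ + 1/(k·n₁)) = σ²·(k+1)/(k·n₁).
So n₁ = (1 + 1/k)·((z_{α/2} + z_β)/d)² = 1.400 × (2.765/0.36)².
n₁ = 1.400 × 58.99 = 82.6.
Round up: n₁ = 83, giving n₂ = ⌈2.5 × 83⌉ = ⌈207.5⌉ = 208.

n₁ = 83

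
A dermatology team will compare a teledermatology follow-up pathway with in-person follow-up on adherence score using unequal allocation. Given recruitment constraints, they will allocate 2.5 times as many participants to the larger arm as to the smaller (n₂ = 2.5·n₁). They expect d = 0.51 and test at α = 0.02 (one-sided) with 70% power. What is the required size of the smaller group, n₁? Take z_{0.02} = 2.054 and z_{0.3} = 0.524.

With allocation ratio k = n₂/n₁ = 2.5, Var(x̄₁−x̄₂) = σ²(1/n₁ + 1/(k·n₁)) = σ²·(k+1)/(k·n₁).
So n₁ = (1 + 1/k)·((z_{α} + z_β)/d)² = 1.400 × (2.578/0.51)².
n₁ = 1.400 × 25.55 = 35.8.
Round up: n₁ = 36, giving n₂ = 2.5 × 36 = 90.

n₁ = 36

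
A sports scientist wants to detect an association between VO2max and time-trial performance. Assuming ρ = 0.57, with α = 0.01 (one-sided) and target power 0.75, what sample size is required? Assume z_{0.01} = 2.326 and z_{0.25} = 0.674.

n = 25

Fisher's z: C = ½·ln((1+r)/(1−r)) = ½·ln(3.6512) = 0.6475.
n = ((z_{α} + z_β)/C)² + 3.
(2.326 + 0.674) / 0.6475 = 3.000 / 0.6475 = 4.633.
n = 4.633² + 3 = 21.47 + 3 = 24.5.
Round up.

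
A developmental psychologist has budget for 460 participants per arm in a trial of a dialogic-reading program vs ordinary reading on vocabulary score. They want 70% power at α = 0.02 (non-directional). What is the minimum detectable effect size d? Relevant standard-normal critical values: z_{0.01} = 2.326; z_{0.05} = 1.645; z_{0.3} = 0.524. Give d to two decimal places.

For two independent groups of n = 460 each: d_min = (z_{α/2} + z_β)·√(2/n).
z-sum = 2.326 + 0.524 = 2.850.
d_min = 2.850 × √(2/460) = 2.850 × 0.0659 = 0.188.

d_min ≈ 0.19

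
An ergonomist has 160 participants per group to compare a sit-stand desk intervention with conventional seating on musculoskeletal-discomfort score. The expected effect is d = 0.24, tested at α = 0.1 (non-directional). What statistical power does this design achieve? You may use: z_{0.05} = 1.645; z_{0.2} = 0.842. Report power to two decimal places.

For two equal groups, power = Φ(d·√(n/2) − z_{α/2}).
d·√(n/2) = 0.24 × √(160/2) = 0.24 × 8.944 = 2.147.
z_β = 2.147 − 1.645 = 0.502.
Power = Φ(0.502) = 0.692.

power ≈ 0.69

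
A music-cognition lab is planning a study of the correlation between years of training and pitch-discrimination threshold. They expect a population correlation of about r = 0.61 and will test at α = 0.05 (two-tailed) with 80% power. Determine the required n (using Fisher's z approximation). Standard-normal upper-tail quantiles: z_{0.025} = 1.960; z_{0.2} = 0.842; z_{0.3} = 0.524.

Fisher's z: C = ½·ln((1+r)/(1−r)) = ½·ln(4.1282) = 0.7089.
n = ((z_{α/2} + z_β)/C)² + 3.
(1.960 + 0.842) / 0.7089 = 2.802 / 0.7089 = 3.953.
n = 3.953² + 3 = 15.62 + 3 = 18.6.
Round up.

n = 19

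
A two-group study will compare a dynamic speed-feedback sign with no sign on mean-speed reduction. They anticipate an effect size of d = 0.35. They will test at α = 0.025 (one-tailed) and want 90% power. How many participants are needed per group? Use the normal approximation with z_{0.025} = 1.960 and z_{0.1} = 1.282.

For two independent groups with equal n: n = 2·((z_{α} + z_β) / d)².
z_{α} + z_β = 1.960 + 1.282 = 3.242.
n = 2 × (3.242 / 0.35)² = 2 × 9.263² = 2 × 85.80 = 171.6.
Round up to the next whole participant.

n = 172 per group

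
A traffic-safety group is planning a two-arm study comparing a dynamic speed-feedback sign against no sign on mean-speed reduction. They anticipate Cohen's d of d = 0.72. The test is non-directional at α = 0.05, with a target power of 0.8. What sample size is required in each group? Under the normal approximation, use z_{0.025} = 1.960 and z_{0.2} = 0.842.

n = 31 per group

For two independent groups with equal n: n = 2·((z_{α/2} + z_β) / d)².
z_{α/2} + z_β = 1.960 + 0.842 = 2.802.
n = 2 × (2.802 / 0.72)² = 2 × 3.892² = 2 × 15.15 = 30.3.
Round up to the next whole participant.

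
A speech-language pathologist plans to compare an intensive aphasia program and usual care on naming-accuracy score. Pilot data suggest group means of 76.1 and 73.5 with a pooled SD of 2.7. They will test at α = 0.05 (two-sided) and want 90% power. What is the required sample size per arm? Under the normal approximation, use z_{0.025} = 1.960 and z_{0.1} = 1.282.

Cohen's d = |M₁ − M₂| / SD_pooled = |76.1 − 73.5| / 2.7 = 2.6 / 2.7 = 0.963.
For two independent groups with equal n: n = 2·((z_{α/2} + z_β) / d)².
z_{α/2} + z_β = 1.960 + 1.282 = 3.242.
n = 2 × (3.242 / 0.963)² = 2 × 3.367² = 2 × 11.33 = 22.7.
Round up to the next whole participant.

n = 23 per group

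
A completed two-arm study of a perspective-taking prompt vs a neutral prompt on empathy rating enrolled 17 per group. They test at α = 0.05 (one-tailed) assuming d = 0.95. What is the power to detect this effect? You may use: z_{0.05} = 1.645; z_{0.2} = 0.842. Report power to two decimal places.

For two equal groups, power = Φ(d·√(n/2) − z_{α}).
d·√(n/2) = 0.95 × √(17/2) = 0.95 × 2.915 = 2.770.
z_β = 2.770 − 1.645 = 1.125.
Power = Φ(1.125) = 0.870.

power ≈ 0.87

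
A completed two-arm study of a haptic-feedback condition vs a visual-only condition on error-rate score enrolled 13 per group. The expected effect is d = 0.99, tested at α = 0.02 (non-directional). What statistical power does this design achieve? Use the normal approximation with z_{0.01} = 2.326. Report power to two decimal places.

For two equal groups, power = Φ(d·√(n/2) − z_{α/2}).
d·√(n/2) = 0.99 × √(13/2) = 0.99 × 2.550 = 2.524.
z_β = 2.524 − 2.326 = 0.198.
Power = Φ(0.198) = 0.578.

power ≈ 0.58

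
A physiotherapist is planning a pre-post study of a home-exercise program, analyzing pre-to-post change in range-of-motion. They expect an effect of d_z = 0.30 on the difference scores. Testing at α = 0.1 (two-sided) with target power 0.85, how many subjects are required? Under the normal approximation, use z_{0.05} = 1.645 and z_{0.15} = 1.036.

n = 80 pairs

For a paired (one-sample on differences) test: n = ((z_{α/2} + z_β) / d)².
z_{α/2} + z_β = 1.645 + 1.036 = 2.681.
n = (2.681 / 0.30)² = 8.937² = 79.86.
Round up.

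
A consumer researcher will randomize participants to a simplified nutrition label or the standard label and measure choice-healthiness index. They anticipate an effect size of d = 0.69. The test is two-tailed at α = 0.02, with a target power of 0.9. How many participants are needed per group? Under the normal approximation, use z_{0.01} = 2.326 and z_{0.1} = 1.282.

n = 55 per group

For two independent groups with equal n: n = 2·((z_{α/2} + z_β) / d)².
z_{α/2} + z_β = 2.326 + 1.282 = 3.608.
n = 2 × (3.608 / 0.69)² = 2 × 5.229² = 2 × 27.34 = 54.7.
Round up to the next whole participant.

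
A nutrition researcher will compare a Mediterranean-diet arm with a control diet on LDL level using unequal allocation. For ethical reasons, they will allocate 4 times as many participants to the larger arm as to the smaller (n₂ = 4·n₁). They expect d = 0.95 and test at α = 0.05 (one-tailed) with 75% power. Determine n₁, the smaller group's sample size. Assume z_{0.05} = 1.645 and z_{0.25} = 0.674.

With allocation ratio k = n₂/n₁ = 4, Var(x̄₁−x̄₂) = σ²(1/n₁ + 1/(k·n₁)) = σ²·(k+1)/(k·n₁).
So n₁ = (1 + 1/k)·((z_{α} + z_β)/d)² = 1.250 × (2.319/0.95)².
n₁ = 1.250 × 5.96 = 7.4.
Round up: n₁ = 8, giving n₂ = 4 × 8 = 32.

n₁ = 8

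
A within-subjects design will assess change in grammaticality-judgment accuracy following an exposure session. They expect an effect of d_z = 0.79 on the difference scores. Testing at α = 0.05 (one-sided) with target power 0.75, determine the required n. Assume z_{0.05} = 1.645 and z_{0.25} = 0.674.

For a paired (one-sample on differences) test: n = ((z_{α} + z_β) / d)².
z_{α} + z_β = 1.645 + 0.674 = 2.319.
n = (2.319 / 0.79)² = 2.935² = 8.62.
Round up.

n = 9 pairs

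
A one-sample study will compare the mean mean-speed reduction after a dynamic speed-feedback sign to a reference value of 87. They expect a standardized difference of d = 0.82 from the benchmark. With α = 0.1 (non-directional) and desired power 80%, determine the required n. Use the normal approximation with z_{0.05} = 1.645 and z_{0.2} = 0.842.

n = 10

For a one-sample test: n = ((z_{α/2} + z_β) / d)².
z_{α/2} + z_β = 1.645 + 0.842 = 2.487.
n = (2.487 / 0.82)² = 3.033² = 9.20.
Round up.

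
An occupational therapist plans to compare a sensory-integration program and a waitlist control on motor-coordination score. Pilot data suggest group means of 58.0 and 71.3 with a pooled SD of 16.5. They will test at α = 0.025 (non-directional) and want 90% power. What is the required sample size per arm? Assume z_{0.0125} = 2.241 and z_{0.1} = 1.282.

n = 39 per group

Cohen's d = |M₁ − M₂| / SD_pooled = |58.0 − 71.3| / 16.5 = 13.3 / 16.5 = 0.806.
For two independent groups with equal n: n = 2·((z_{α/2} + z_β) / d)².
z_{α/2} + z_β = 2.241 + 1.282 = 3.523.
n = 2 × (3.523 / 0.806)² = 2 × 4.371² = 2 × 19.11 = 38.2.
Round up to the next whole participant.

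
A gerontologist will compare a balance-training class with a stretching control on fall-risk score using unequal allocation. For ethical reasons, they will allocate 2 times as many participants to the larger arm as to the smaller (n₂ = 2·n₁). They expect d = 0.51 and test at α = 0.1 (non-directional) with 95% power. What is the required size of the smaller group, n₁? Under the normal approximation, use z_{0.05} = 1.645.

With allocation ratio k = n₂/n₁ = 2, Var(x̄₁−x̄₂) = σ²(1/n₁ + 1/(k·n₁)) = σ²·(k+1)/(k·n₁).
So n₁ = (1 + 1/k)·((z_{α/2} + z_β)/d)² = 1.500 × (3.290/0.51)².
n₁ = 1.500 × 41.62 = 62.4.
Round up: n₁ = 63, giving n₂ = 2 × 63 = 126.

n₁ = 63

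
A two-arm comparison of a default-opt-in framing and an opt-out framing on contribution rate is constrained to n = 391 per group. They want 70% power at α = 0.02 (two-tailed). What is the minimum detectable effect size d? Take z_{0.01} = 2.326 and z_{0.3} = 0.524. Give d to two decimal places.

d_min ≈ 0.20

For two independent groups of n = 391 each: d_min = (z_{α/2} + z_β)·√(2/n).
z-sum = 2.326 + 0.524 = 2.850.
d_min = 2.850 × √(2/391) = 2.850 × 0.0715 = 0.204.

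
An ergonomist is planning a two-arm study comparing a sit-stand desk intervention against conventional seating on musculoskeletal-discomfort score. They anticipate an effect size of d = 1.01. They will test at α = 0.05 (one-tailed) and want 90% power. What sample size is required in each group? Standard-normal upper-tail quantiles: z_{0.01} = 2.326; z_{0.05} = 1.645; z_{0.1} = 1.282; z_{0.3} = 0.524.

n = 17 per group

For two independent groups with equal n: n = 2·((z_{α} + z_β) / d)².
z_{α} + z_β = 1.645 + 1.282 = 2.927.
n = 2 × (2.927 / 1.01)² = 2 × 2.898² = 2 × 8.40 = 16.8.
Round up to the next whole participant.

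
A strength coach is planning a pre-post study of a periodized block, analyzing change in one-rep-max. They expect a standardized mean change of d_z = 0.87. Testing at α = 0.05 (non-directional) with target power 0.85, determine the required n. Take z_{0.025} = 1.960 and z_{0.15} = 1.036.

For a paired (one-sample on differences) test: n = ((z_{α/2} + z_β) / d)².
z_{α/2} + z_β = 1.960 + 1.036 = 2.996.
n = (2.996 / 0.87)² = 3.444² = 11.86.
Round up.

n = 12 pairs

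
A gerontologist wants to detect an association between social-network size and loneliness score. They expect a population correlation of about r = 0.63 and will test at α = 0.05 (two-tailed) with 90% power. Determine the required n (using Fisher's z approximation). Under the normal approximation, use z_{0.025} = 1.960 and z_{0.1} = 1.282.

n = 23

Fisher's z: C = ½·ln((1+r)/(1−r)) = ½·ln(4.4054) = 0.7414.
n = ((z_{α/2} + z_β)/C)² + 3.
(1.960 + 1.282) / 0.7414 = 3.242 / 0.7414 = 4.373.
n = 4.373² + 3 = 19.12 + 3 = 22.1.
Round up.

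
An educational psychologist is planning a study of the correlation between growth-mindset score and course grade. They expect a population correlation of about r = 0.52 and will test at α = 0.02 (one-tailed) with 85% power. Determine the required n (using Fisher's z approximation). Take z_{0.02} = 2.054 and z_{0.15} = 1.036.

Fisher's z: C = ½·ln((1+r)/(1−r)) = ½·ln(3.1667) = 0.5763.
n = ((z_{α} + z_β)/C)² + 3.
(2.054 + 1.036) / 0.5763 = 3.090 / 0.5763 = 5.362.
n = 5.362² + 3 = 28.75 + 3 = 31.7.
Round up.

n = 32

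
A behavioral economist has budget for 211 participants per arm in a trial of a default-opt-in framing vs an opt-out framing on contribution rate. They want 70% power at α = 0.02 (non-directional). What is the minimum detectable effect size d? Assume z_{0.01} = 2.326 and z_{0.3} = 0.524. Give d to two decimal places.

For two independent groups of n = 211 each: d_min = (z_{α/2} + z_β)·√(2/n).
z-sum = 2.326 + 0.524 = 2.850.
d_min = 2.850 × √(2/211) = 2.850 × 0.0974 = 0.277.

d_min ≈ 0.28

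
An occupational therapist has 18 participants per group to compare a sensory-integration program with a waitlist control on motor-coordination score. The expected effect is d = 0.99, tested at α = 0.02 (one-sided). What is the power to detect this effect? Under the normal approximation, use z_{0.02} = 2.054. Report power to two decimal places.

power ≈ 0.82

For two equal groups, power = Φ(d·√(n/2) − z_{α}).
d·√(n/2) = 0.99 × √(18/2) = 0.99 × 3.000 = 2.970.
z_β = 2.970 − 2.054 = 0.916.
Power = Φ(0.916) = 0.820.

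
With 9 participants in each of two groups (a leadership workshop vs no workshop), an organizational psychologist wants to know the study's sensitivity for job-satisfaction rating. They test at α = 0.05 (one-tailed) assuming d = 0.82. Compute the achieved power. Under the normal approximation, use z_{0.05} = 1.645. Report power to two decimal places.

For two equal groups, power = Φ(d·√(n/2) − z_{α}).
d·√(n/2) = 0.82 × √(9/2) = 0.82 × 2.121 = 1.739.
z_β = 1.739 − 1.645 = 0.094.
Power = Φ(0.094) = 0.538.

power ≈ 0.54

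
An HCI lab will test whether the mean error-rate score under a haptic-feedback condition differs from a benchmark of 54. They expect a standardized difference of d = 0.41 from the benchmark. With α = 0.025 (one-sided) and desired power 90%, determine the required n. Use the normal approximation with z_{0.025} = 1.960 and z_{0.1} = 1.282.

n = 63

For a one-sample test: n = ((z_{α} + z_β) / d)².
z_{α} + z_β = 1.960 + 1.282 = 3.242.
n = (3.242 / 0.41)² = 7.907² = 62.53.
Round up.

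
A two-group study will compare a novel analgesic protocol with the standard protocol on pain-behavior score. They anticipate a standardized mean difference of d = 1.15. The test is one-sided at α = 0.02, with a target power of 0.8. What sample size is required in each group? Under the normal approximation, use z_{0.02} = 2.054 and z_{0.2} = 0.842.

For two independent groups with equal n: n = 2·((z_{α} + z_β) / d)².
z_{α} + z_β = 2.054 + 0.842 = 2.896.
n = 2 × (2.896 / 1.15)² = 2 × 2.518² = 2 × 6.34 = 12.7.
Round up to the next whole participant.

n = 13 per group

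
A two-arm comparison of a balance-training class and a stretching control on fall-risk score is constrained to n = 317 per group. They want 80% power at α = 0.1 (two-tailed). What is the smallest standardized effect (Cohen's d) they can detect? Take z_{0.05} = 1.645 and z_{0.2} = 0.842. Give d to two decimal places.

For two independent groups of n = 317 each: d_min = (z_{α/2} + z_β)·√(2/n).
z-sum = 1.645 + 0.842 = 2.487.
d_min = 2.487 × √(2/317) = 2.487 × 0.0794 = 0.198.

d_min ≈ 0.20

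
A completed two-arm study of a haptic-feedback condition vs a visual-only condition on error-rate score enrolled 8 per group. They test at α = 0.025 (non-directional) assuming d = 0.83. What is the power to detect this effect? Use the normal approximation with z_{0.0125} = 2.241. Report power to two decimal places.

For two equal groups, power = Φ(d·√(n/2) − z_{α/2}).
d·√(n/2) = 0.83 × √(8/2) = 0.83 × 2.000 = 1.660.
z_β = 1.660 − 2.241 = -0.581.
Power = Φ(-0.581) = 0.281.

power ≈ 0.28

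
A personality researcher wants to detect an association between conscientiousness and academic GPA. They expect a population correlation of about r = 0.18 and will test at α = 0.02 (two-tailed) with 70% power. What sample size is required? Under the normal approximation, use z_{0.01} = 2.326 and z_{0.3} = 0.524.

Fisher's z: C = ½·ln((1+r)/(1−r)) = ½·ln(1.4390) = 0.1820.
n = ((z_{α/2} + z_β)/C)² + 3.
(2.326 + 0.524) / 0.1820 = 2.850 / 0.1820 = 15.659.
n = 15.659² + 3 = 245.21 + 3 = 248.2.
Round up.

n = 249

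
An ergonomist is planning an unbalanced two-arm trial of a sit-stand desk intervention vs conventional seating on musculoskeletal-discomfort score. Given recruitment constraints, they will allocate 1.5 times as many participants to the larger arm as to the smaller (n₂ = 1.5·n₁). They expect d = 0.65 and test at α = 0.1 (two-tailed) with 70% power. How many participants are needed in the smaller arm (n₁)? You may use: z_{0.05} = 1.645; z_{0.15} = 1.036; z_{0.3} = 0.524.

n₁ = 19

With allocation ratio k = n₂/n₁ = 1.5, Var(x̄₁−x̄₂) = σ²(1/n₁ + 1/(k·n₁)) = σ²·(k+1)/(k·n₁).
So n₁ = (1 + 1/k)·((z_{α/2} + z_β)/d)² = 1.667 × (2.169/0.65)².
n₁ = 1.667 × 11.14 = 18.6.
Round up: n₁ = 19, giving n₂ = ⌈1.5 × 19⌉ = ⌈28.5⌉ = 29.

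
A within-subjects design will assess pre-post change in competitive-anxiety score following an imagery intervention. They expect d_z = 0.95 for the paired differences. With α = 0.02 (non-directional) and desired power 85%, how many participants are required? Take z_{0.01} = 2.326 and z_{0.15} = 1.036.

For a paired (one-sample on differences) test: n = ((z_{α/2} + z_β) / d)².
z_{α/2} + z_β = 2.326 + 1.036 = 3.362.
n = (3.362 / 0.95)² = 3.539² = 12.52.
Round up.

n = 13 pairs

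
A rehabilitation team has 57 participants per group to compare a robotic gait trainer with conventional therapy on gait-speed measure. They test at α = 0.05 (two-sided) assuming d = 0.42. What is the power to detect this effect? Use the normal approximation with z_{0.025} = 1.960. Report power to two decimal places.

For two equal groups, power = Φ(d·√(n/2) − z_{α/2}).
d·√(n/2) = 0.42 × √(57/2) = 0.42 × 5.339 = 2.242.
z_β = 2.242 − 1.960 = 0.282.
Power = Φ(0.282) = 0.611.

power ≈ 0.61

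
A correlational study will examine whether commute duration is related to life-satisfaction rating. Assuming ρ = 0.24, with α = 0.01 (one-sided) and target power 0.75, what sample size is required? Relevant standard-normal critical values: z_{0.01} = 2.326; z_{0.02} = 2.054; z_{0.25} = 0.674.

Fisher's z: C = ½·ln((1+r)/(1−r)) = ½·ln(1.6316) = 0.2448.
n = ((z_{α} + z_β)/C)² + 3.
(2.326 + 0.674) / 0.2448 = 3.000 / 0.2448 = 12.255.
n = 12.255² + 3 = 150.18 + 3 = 153.2.
Round up.

n = 154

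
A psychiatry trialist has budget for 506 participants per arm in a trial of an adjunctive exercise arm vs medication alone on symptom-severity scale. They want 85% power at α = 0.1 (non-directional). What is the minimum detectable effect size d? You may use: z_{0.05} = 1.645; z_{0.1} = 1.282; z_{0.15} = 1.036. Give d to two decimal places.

For two independent groups of n = 506 each: d_min = (z_{α/2} + z_β)·√(2/n).
z-sum = 1.645 + 1.036 = 2.681.
d_min = 2.681 × √(2/506) = 2.681 × 0.0629 = 0.169.

d_min ≈ 0.17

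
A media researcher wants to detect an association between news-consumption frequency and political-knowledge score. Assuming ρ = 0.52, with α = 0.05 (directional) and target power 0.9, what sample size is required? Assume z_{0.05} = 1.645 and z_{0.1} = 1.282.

n = 29

Fisher's z: C = ½·ln((1+r)/(1−r)) = ½·ln(3.1667) = 0.5763.
n = ((z_{α} + z_β)/C)² + 3.
(1.645 + 1.282) / 0.5763 = 2.927 / 0.5763 = 5.079.
n = 5.079² + 3 = 25.80 + 3 = 28.8.
Round up.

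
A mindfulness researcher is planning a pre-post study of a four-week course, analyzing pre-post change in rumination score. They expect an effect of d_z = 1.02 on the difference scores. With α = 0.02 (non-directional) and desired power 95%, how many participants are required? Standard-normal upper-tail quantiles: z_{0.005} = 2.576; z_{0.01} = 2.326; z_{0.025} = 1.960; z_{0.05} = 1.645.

For a paired (one-sample on differences) test: n = ((z_{α/2} + z_β) / d)².
z_{α/2} + z_β = 2.326 + 1.645 = 3.971.
n = (3.971 / 1.02)² = 3.893² = 15.16.
Round up.

n = 16 pairs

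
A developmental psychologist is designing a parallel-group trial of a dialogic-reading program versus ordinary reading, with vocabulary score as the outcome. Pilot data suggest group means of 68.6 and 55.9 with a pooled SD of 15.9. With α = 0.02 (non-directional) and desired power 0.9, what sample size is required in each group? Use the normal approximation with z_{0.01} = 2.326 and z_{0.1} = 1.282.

n = 41 per group

Cohen's d = |M₁ − M₂| / SD_pooled = |68.6 − 55.9| / 15.9 = 12.7 / 15.9 = 0.799.
For two independent groups with equal n: n = 2·((z_{α/2} + z_β) / d)².
z_{α/2} + z_β = 2.326 + 1.282 = 3.608.
n = 2 × (3.608 / 0.799)² = 2 × 4.516² = 2 × 20.39 = 40.8.
Round up to the next whole participant.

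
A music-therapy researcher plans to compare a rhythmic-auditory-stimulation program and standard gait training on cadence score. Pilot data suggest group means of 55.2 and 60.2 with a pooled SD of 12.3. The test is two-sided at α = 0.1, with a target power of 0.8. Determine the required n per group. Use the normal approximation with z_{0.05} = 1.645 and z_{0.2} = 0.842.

Cohen's d = |M₁ − M₂| / SD_pooled = |55.2 − 60.2| / 12.3 = 5.0 / 12.3 = 0.407.
For two independent groups with equal n: n = 2·((z_{α/2} + z_β) / d)².
z_{α/2} + z_β = 1.645 + 0.842 = 2.487.
n = 2 × (2.487 / 0.407)² = 2 × 6.111² = 2 × 37.34 = 74.7.
Round up to the next whole participant.

n = 75 per group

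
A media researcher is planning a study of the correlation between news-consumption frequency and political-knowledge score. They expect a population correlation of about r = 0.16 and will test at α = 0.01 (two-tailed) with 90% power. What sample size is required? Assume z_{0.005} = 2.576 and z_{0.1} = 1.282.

Fisher's z: C = ½·ln((1+r)/(1−r)) = ½·ln(1.3810) = 0.1614.
n = ((z_{α/2} + z_β)/C)² + 3.
(2.576 + 1.282) / 0.1614 = 3.858 / 0.1614 = 23.903.
n = 23.903² + 3 = 571.37 + 3 = 574.4.
Round up.

n = 575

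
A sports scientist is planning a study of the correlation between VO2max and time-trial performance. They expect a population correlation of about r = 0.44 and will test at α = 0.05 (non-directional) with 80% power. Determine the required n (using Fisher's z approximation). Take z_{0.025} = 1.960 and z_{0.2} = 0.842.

Fisher's z: C = ½·ln((1+r)/(1−r)) = ½·ln(2.5714) = 0.4722.
n = ((z_{α/2} + z_β)/C)² + 3.
(1.960 + 0.842) / 0.4722 = 2.802 / 0.4722 = 5.934.
n = 5.934² + 3 = 35.21 + 3 = 38.2.
Round up.

n = 39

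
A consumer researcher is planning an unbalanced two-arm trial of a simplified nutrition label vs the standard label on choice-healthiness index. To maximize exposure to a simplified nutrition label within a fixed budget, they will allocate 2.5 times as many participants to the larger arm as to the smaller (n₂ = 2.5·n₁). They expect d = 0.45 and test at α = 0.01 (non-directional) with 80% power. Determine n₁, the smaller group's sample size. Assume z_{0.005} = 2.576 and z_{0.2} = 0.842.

n₁ = 81

With allocation ratio k = n₂/n₁ = 2.5, Var(x̄₁−x̄₂) = σ²(1/n₁ + 1/(k·n₁)) = σ²·(k+1)/(k·n₁).
So n₁ = (1 + 1/k)·((z_{α/2} + z_β)/d)² = 1.400 × (3.418/0.45)².
n₁ = 1.400 × 57.69 = 80.8.
Round up: n₁ = 81, giving n₂ = ⌈2.5 × 81⌉ = ⌈202.5⌉ = 203.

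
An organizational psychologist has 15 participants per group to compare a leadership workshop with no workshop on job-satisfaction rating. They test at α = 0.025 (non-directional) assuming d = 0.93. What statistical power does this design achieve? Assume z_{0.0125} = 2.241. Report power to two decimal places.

For two equal groups, power = Φ(d·√(n/2) − z_{α/2}).
d·√(n/2) = 0.93 × √(15/2) = 0.93 × 2.739 = 2.547.
z_β = 2.547 − 2.241 = 0.306.
Power = Φ(0.306) = 0.620.

power ≈ 0.62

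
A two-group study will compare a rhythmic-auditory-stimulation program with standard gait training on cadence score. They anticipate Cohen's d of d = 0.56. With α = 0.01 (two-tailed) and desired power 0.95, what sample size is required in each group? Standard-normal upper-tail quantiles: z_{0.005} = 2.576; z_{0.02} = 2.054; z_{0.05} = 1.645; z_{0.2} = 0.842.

n = 114 per group

For two independent groups with equal n: n = 2·((z_{α/2} + z_β) / d)².
z_{α/2} + z_β = 2.576 + 1.645 = 4.221.
n = 2 × (4.221 / 0.56)² = 2 × 7.537² = 2 × 56.81 = 113.6.
Round up to the next whole participant.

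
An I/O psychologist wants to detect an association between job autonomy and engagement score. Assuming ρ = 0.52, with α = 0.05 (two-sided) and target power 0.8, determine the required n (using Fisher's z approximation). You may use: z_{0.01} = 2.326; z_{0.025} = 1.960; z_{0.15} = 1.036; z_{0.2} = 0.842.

n = 27

Fisher's z: C = ½·ln((1+r)/(1−r)) = ½·ln(3.1667) = 0.5763.
n = ((z_{α/2} + z_β)/C)² + 3.
(1.960 + 0.842) / 0.5763 = 2.802 / 0.5763 = 4.862.
n = 4.862² + 3 = 23.64 + 3 = 26.6.
Round up.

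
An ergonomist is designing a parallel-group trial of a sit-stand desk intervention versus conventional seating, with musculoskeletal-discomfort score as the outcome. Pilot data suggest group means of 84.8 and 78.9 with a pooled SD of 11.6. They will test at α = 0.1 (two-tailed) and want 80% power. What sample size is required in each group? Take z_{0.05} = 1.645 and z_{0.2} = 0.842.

n = 48 per group

Cohen's d = |M₁ − M₂| / SD_pooled = |84.8 − 78.9| / 11.6 = 5.9 / 11.6 = 0.509.
For two independent groups with equal n: n = 2·((z_{α/2} + z_β) / d)².
z_{α/2} + z_β = 1.645 + 0.842 = 2.487.
n = 2 × (2.487 / 0.509)² = 2 × 4.886² = 2 × 23.87 = 47.7.
Round up to the next whole participant.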